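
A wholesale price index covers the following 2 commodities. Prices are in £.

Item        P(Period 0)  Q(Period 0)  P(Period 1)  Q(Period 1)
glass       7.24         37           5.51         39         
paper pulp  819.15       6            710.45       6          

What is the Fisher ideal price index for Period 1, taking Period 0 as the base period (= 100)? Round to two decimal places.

86.17

Laspeyres component (base-period weights):
ΣP(Period 1)Q(Period 0) = 5.51×37 + 710.45×6 = 203.87 + 4262.7 = 4466.57
ΣP(Period 0)Q(Period 0) = 7.24×37 + 819.15×6 = 267.88 + 4914.9 = 5182.78
L = 4466.57 / 5182.78 × 100 = 86.1810
Paasche component (current-period weights):
ΣP(Period 1)Q(Period 1) = 5.51×39 + 710.45×6 = 214.89 + 4262.7 = 4477.59
ΣP(Period 0)Q(Period 1) = 7.24×39 + 819.15×6 = 282.36 + 4914.9 = 5197.26
P = 4477.59 / 5197.26 × 100 = 86.1529
Fisher = √(L × P) = √(86.1810 × 86.1529) = 86.1669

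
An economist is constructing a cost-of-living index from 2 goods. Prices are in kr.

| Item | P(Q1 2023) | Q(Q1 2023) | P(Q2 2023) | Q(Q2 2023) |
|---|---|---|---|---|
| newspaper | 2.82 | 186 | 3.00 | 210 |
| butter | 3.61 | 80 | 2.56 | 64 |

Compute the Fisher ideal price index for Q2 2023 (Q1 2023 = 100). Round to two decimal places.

95.10

Laspeyres component (base-period weights):
ΣP(Q2 2023)Q(Q1 2023) = 3.00×186 + 2.56×80 = 558 + 204.8 = 762.8
ΣP(Q1 2023)Q(Q1 2023) = 2.82×186 + 3.61×80 = 524.52 + 288.8 = 813.32
L = 762.8 / 813.32 × 100 = 93.7884
Paasche component (current-period weights):
ΣP(Q2 2023)Q(Q2 2023) = 3.00×210 + 2.56×64 = 630 + 163.84 = 793.84
ΣP(Q1 2023)Q(Q2 2023) = 2.82×210 + 3.61×64 = 592.2 + 231.04 = 823.24
P = 793.84 / 823.24 × 100 = 96.4287
Fisher = √(L × P) = √(93.7884 × 96.4287) = 95.0994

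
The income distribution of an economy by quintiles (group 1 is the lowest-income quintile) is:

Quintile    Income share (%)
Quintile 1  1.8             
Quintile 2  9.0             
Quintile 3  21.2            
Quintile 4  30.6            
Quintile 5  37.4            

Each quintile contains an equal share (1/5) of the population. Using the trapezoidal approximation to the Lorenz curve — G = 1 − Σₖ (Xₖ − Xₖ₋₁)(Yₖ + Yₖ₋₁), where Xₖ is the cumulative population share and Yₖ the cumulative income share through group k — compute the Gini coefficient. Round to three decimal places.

Cumulative income shares Yₖ: 0.0180, 0.1080, 0.3200, 0.6260, 1.0000
Σ (Xₖ−Xₖ₋₁)(Yₖ+Yₖ₋₁) = (1/5)(0.0180+0.0000) + (1/5)(0.1080+0.0180) + (1/5)(0.3200+0.1080) + (1/5)(0.6260+0.3200) + (1/5)(1.0000+0.6260)
  = 0.0036 + 0.0252 + 0.0856 + 0.1892 + 0.3252 = 0.6288
G = 1 − 0.6288 = 0.3712

0.371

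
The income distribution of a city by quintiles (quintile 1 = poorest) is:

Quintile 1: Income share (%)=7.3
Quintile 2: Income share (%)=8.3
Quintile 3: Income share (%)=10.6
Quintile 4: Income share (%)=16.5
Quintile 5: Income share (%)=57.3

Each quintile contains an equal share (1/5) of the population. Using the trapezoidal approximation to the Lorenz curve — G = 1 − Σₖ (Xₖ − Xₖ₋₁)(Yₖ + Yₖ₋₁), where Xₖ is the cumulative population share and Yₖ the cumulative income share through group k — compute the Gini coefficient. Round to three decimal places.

Cumulative income shares Yₖ: 0.0730, 0.1560, 0.2620, 0.4270, 1.0000
Σ (Xₖ−Xₖ₋₁)(Yₖ+Yₖ₋₁) = (1/5)(0.0730+0.0000) + (1/5)(0.1560+0.0730) + (1/5)(0.2620+0.1560) + (1/5)(0.4270+0.2620) + (1/5)(1.0000+0.4270)
  = 0.0146 + 0.0458 + 0.0836 + 0.1378 + 0.2854 = 0.5672
G = 1 − 0.5672 = 0.4328

0.433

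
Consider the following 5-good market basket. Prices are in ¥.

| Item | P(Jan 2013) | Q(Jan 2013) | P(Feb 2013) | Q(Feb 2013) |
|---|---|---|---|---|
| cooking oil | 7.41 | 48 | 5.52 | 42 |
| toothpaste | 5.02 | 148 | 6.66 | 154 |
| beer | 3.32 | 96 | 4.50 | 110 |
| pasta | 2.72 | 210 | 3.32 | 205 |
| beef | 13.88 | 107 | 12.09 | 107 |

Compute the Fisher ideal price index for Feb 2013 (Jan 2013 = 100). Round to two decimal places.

Laspeyres component (base-period weights):
ΣP(Feb 2013)Q(Jan 2013) = 5.52×48 + 6.66×148 + 4.50×96 + 3.32×210 + 12.09×107 = 264.96 + 985.68 + 432 + 697.2 + 1293.63 = 3673.47
ΣP(Jan 2013)Q(Jan 2013) = 7.41×48 + 5.02×148 + 3.32×96 + 2.72×210 + 13.88×107 = 355.68 + 742.96 + 318.72 + 571.2 + 1485.16 = 3473.72
L = 3673.47 / 3473.72 × 100 = 105.7503
Paasche component (current-period weights):
ΣP(Feb 2013)Q(Feb 2013) = 5.52×42 + 6.66×154 + 4.50×110 + 3.32×205 + 12.09×107 = 231.84 + 1025.64 + 495 + 680.6 + 1293.63 = 3726.71
ΣP(Jan 2013)Q(Feb 2013) = 7.41×42 + 5.02×154 + 3.32×110 + 2.72×205 + 13.88×107 = 311.22 + 773.08 + 365.2 + 557.6 + 1485.16 = 3492.26
P = 3726.71 / 3492.26 × 100 = 106.7134
Fisher = √(L × P) = √(105.7503 × 106.7134) = 106.2308

106.23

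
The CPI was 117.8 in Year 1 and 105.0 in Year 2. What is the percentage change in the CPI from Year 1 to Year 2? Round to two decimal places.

Change = (105.0 − 117.8) / 117.8 × 100
       = -12.8 / 117.8 × 100 = -10.8659%

-10.87%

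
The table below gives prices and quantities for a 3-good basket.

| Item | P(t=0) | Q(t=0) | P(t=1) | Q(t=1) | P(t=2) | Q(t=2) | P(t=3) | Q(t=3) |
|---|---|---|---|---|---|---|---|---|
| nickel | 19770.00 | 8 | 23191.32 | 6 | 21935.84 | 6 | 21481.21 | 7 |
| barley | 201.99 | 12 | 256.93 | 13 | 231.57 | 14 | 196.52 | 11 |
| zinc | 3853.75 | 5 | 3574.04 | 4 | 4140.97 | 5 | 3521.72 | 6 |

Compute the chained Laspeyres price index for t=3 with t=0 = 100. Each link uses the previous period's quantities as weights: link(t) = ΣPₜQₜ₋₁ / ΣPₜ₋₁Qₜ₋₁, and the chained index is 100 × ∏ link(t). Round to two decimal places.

Link t=0→t=1:
ΣP(t=1)Q(t=0) = 23191.32×8 + 256.93×12 + 3574.04×5 = 185530.56 + 3083.16 + 17870.2 = 206483.92
ΣP(t=0)Q(t=0) = 19770.00×8 + 201.99×12 + 3853.75×5 = 158160 + 2423.88 + 19268.75 = 179852.63
link = 206483.92/179852.63 = 1.148073
Link t=1→t=2:
ΣP(t=2)Q(t=1) = 21935.84×6 + 231.57×13 + 4140.97×4 = 131615.04 + 3010.41 + 16563.88 = 151189.33
ΣP(t=1)Q(t=1) = 23191.32×6 + 256.93×13 + 3574.04×4 = 139147.92 + 3340.09 + 14296.16 = 156784.17
link = 151189.33/156784.17 = 0.964315
Link t=2→t=3:
ΣP(t=3)Q(t=2) = 21481.21×6 + 196.52×14 + 3521.72×5 = 128887.26 + 2751.28 + 17608.6 = 149247.14
ΣP(t=2)Q(t=2) = 21935.84×6 + 231.57×14 + 4140.97×5 = 131615.04 + 3241.98 + 20704.85 = 155561.87
link = 149247.14/155561.87 = 0.959407
Chained index = 100 × 1.148073 × 0.964315 × 0.959407 = 106.2163

106.22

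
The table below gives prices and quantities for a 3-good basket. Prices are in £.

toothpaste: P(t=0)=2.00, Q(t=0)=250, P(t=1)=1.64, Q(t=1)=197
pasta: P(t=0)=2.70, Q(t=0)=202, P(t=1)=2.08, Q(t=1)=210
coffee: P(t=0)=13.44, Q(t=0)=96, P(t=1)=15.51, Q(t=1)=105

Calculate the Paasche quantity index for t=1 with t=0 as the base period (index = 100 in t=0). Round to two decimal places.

Paasche quantity index uses current-period prices as weights.
ΣP(t=1)·Q(t=1) = 1.64×197 + 2.08×210 + 15.51×105 = 323.08 + 436.8 + 1628.55 = 2388.43
ΣP(t=1)·Q(t=0) = 1.64×250 + 2.08×202 + 15.51×96 = 410 + 420.16 + 1488.96 = 2319.12
Index = 2388.43 / 2319.12 × 100 = 102.9886

102.99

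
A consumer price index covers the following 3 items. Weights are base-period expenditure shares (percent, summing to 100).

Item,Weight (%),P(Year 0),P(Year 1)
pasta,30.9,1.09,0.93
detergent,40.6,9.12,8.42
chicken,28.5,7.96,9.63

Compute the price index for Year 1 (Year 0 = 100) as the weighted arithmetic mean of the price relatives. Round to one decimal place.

pasta: 30.9 × (0.93/1.09) = 30.9 × 0.853211 = 26.3642
detergent: 40.6 × (8.42/9.12) = 40.6 × 0.923246 = 37.4838
chicken: 28.5 × (9.63/7.96) = 28.5 × 1.209799 = 34.4793
Index = Σ wᵢ·(p₁ᵢ/p₀ᵢ) = 26.3642 + 37.4838 + 34.4793 = 98.3273

98.3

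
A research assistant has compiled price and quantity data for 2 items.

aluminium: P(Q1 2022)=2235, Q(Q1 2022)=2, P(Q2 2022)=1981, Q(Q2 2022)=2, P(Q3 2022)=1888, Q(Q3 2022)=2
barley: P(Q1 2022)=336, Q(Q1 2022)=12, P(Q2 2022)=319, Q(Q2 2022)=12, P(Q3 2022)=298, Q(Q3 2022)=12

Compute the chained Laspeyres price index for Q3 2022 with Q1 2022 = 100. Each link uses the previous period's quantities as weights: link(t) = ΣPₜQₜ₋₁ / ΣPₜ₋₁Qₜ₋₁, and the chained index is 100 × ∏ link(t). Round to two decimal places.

Link Q1 2022→Q2 2022:
ΣP(Q2 2022)Q(Q1 2022) = 1981×2 + 319×12 = 3962 + 3828 = 7790
ΣP(Q1 2022)Q(Q1 2022) = 2235×2 + 336×12 = 4470 + 4032 = 8502
link = 7790/8502 = 0.916255
Link Q2 2022→Q3 2022:
ΣP(Q3 2022)Q(Q2 2022) = 1888×2 + 298×12 = 3776 + 3576 = 7352
ΣP(Q2 2022)Q(Q2 2022) = 1981×2 + 319×12 = 3962 + 3828 = 7790
link = 7352/7790 = 0.943774
Chained index = 100 × 0.916255 × 0.943774 = 86.4738

86.47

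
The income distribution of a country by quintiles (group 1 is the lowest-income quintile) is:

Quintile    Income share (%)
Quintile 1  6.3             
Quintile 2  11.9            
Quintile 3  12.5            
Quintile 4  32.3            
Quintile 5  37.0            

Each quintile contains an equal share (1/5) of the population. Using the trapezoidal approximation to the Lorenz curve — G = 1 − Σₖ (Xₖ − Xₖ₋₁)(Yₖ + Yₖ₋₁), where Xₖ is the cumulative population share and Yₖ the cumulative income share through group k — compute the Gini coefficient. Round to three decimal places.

Cumulative income shares Yₖ: 0.0630, 0.1820, 0.3070, 0.6300, 1.0000
Σ (Xₖ−Xₖ₋₁)(Yₖ+Yₖ₋₁) = (1/5)(0.0630+0.0000) + (1/5)(0.1820+0.0630) + (1/5)(0.3070+0.1820) + (1/5)(0.6300+0.3070) + (1/5)(1.0000+0.6300)
  = 0.0126 + 0.0490 + 0.0978 + 0.1874 + 0.3260 = 0.6728
G = 1 − 0.6728 = 0.3272

0.327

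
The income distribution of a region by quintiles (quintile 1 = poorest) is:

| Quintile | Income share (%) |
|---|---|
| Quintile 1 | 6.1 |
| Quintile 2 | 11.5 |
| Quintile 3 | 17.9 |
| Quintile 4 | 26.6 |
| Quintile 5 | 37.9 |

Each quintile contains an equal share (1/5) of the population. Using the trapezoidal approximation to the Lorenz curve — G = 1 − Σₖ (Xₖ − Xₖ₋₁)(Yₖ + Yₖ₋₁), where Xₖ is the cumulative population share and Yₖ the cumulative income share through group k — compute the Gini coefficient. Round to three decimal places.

0.315

Cumulative income shares Yₖ: 0.0610, 0.1760, 0.3550, 0.6210, 1.0000
Σ (Xₖ−Xₖ₋₁)(Yₖ+Yₖ₋₁) = (1/5)(0.0610+0.0000) + (1/5)(0.1760+0.0610) + (1/5)(0.3550+0.1760) + (1/5)(0.6210+0.3550) + (1/5)(1.0000+0.6210)
  = 0.0122 + 0.0474 + 0.1062 + 0.1952 + 0.3242 = 0.6852
G = 1 − 0.6852 = 0.3148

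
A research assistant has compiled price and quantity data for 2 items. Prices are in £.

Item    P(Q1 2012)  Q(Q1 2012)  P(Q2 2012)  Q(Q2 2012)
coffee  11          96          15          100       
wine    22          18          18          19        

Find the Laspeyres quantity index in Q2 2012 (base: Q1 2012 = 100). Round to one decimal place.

104.5

Laspeyres quantity index uses base-period prices as weights.
ΣP(Q1 2012)·Q(Q2 2012) = 11×100 + 22×19 = 1100 + 418 = 1518
ΣP(Q1 2012)·Q(Q1 2012) = 11×96 + 22×18 = 1056 + 396 = 1452
Index = 1518 / 1452 × 100 = 104.5455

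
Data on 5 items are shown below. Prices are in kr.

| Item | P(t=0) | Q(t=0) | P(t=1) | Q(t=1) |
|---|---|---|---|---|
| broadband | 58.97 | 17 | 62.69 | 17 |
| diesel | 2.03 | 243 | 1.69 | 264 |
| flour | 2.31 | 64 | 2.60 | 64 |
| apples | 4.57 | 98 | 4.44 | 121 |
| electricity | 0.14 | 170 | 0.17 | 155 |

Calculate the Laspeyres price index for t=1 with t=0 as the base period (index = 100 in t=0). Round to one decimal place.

Laspeyres price index uses base-period quantities as weights.
ΣP(t=1)·Q(t=0) = 62.69×17 + 1.69×243 + 2.60×64 + 4.44×98 + 0.17×170 = 1065.73 + 410.67 + 166.4 + 435.12 + 28.9 = 2106.82
ΣP(t=0)·Q(t=0) = 58.97×17 + 2.03×243 + 2.31×64 + 4.57×98 + 0.14×170 = 1002.49 + 493.29 + 147.84 + 447.86 + 23.8 = 2115.28
Index = 2106.82 / 2115.28 × 100 = 99.6001

99.6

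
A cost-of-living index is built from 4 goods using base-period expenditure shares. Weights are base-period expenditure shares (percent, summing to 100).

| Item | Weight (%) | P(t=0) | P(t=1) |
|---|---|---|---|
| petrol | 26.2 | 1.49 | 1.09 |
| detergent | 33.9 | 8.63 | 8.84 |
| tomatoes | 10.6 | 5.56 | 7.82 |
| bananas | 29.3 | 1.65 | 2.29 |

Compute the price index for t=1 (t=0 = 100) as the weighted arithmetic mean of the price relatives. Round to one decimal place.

109.5

petrol: 26.2 × (1.09/1.49) = 26.2 × 0.731544 = 19.1664
detergent: 33.9 × (8.84/8.63) = 33.9 × 1.024334 = 34.7249
tomatoes: 10.6 × (7.82/5.56) = 10.6 × 1.406475 = 14.9086
bananas: 29.3 × (2.29/1.65) = 29.3 × 1.387879 = 40.6648
Index = Σ wᵢ·(p₁ᵢ/p₀ᵢ) = 19.1664 + 34.7249 + 14.9086 + 40.6648 = 109.4648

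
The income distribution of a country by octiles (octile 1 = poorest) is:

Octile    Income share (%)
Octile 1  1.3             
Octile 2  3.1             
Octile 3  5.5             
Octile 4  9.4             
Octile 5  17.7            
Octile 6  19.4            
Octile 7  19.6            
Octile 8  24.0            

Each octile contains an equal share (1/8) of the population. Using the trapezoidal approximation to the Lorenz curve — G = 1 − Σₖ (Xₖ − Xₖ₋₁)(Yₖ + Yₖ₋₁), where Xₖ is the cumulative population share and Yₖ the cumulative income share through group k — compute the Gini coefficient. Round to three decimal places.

Cumulative income shares Yₖ: 0.0130, 0.0440, 0.0990, 0.1930, 0.3700, 0.5640, 0.7600, 1.0000
Σ (Xₖ−Xₖ₋₁)(Yₖ+Yₖ₋₁) = (1/8)(0.0130+0.0000) + (1/8)(0.0440+0.0130) + (1/8)(0.0990+0.0440) + (1/8)(0.1930+0.0990) + (1/8)(0.3700+0.1930) + (1/8)(0.5640+0.3700) + (1/8)(0.7600+0.5640) + (1/8)(1.0000+0.7600)
  = 0.0016 + 0.0071 + 0.0179 + 0.0365 + 0.0704 + 0.1167 + 0.1655 + 0.2200 = 0.6357
G = 1 − 0.6357 = 0.3643

0.364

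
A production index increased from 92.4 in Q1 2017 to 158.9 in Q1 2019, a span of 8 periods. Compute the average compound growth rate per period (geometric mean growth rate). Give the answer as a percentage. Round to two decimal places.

7.01%

Growth factor = (158.9/92.4)^(1/8) = (1.719697)^(1/8) = 1.070118
Growth rate = 1.070118 − 1 = 0.070118 = 7.0118%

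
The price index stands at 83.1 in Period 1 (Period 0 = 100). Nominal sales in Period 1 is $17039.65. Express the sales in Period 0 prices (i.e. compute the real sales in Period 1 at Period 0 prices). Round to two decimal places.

20504.99

Real = Nominal ÷ (Index/100) = 17039.65 ÷ (83.1/100)
     = 17039.65 ÷ 0.831 = 20504.9940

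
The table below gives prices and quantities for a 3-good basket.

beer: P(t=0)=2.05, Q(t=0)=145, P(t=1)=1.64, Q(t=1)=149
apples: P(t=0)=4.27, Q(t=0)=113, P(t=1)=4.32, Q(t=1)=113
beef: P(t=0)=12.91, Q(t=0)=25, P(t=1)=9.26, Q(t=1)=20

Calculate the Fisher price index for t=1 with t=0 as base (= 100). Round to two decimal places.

87.28

Laspeyres component (base-period weights):
ΣP(t=1)Q(t=0) = 1.64×145 + 4.32×113 + 9.26×25 = 237.8 + 488.16 + 231.5 = 957.46
ΣP(t=0)Q(t=0) = 2.05×145 + 4.27×113 + 12.91×25 = 297.25 + 482.51 + 322.75 = 1102.51
L = 957.46 / 1102.51 × 100 = 86.8437
Paasche component (current-period weights):
ΣP(t=1)Q(t=1) = 1.64×149 + 4.32×113 + 9.26×20 = 244.36 + 488.16 + 185.2 = 917.72
ΣP(t=0)Q(t=1) = 2.05×149 + 4.27×113 + 12.91×20 = 305.45 + 482.51 + 258.2 = 1046.16
P = 917.72 / 1046.16 × 100 = 87.7227
Fisher = √(L × P) = √(86.8437 × 87.7227) = 87.2821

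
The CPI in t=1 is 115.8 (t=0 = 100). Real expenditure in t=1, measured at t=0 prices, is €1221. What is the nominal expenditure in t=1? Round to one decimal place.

Nominal = Real × (Index/100) = 1221 × (115.8/100)
        = 1221 × 1.158 = 1413.9180

1413.9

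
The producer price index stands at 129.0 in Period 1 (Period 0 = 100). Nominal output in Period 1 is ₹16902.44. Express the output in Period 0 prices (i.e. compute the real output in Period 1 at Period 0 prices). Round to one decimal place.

Real = Nominal ÷ (Index/100) = 16902.44 ÷ (129.0/100)
     = 16902.44 ÷ 1.290 = 13102.6667

13102.7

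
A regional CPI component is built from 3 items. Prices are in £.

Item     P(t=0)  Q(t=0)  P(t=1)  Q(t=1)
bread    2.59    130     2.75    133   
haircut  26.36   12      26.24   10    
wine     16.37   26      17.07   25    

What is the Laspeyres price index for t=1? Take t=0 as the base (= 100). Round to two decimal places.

Laspeyres price index uses base-period quantities as weights.
ΣP(t=1)·Q(t=0) = 2.75×130 + 26.24×12 + 17.07×26 = 357.5 + 314.88 + 443.82 = 1116.2
ΣP(t=0)·Q(t=0) = 2.59×130 + 26.36×12 + 16.37×26 = 336.7 + 316.32 + 425.62 = 1078.64
Index = 1116.2 / 1078.64 × 100 = 103.4822

103.48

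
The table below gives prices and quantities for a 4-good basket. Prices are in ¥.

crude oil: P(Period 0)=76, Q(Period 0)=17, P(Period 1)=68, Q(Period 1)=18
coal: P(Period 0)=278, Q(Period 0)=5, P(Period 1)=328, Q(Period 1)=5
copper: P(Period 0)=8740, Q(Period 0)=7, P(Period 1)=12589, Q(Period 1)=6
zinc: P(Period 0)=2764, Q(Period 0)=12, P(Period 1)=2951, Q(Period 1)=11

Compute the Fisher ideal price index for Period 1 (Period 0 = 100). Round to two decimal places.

Laspeyres component (base-period weights):
ΣP(Period 1)Q(Period 0) = 68×17 + 328×5 + 12589×7 + 2951×12 = 1156 + 1640 + 88123 + 35412 = 126331
ΣP(Period 0)Q(Period 0) = 76×17 + 278×5 + 8740×7 + 2764×12 = 1292 + 1390 + 61180 + 33168 = 97030
L = 126331 / 97030 × 100 = 130.1979
Paasche component (current-period weights):
ΣP(Period 1)Q(Period 1) = 68×18 + 328×5 + 12589×6 + 2951×11 = 1224 + 1640 + 75534 + 32461 = 110859
ΣP(Period 0)Q(Period 1) = 76×18 + 278×5 + 8740×6 + 2764×11 = 1368 + 1390 + 52440 + 30404 = 85602
P = 110859 / 85602 × 100 = 129.5052
Fisher = √(L × P) = √(130.1979 × 129.5052) = 129.8511

129.85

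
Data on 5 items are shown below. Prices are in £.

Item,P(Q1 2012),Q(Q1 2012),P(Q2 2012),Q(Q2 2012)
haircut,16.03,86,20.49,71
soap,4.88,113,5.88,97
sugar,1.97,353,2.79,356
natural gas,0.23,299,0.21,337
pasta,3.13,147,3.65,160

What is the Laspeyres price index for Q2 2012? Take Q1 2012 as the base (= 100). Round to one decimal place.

Laspeyres price index uses base-period quantities as weights.
ΣP(Q2 2012)·Q(Q1 2012) = 20.49×86 + 5.88×113 + 2.79×353 + 0.21×299 + 3.65×147 = 1762.14 + 664.44 + 984.87 + 62.79 + 536.55 = 4010.79
ΣP(Q1 2012)·Q(Q1 2012) = 16.03×86 + 4.88×113 + 1.97×353 + 0.23×299 + 3.13×147 = 1378.58 + 551.44 + 695.41 + 68.77 + 460.11 = 3154.31
Index = 4010.79 / 3154.31 × 100 = 127.1527

127.2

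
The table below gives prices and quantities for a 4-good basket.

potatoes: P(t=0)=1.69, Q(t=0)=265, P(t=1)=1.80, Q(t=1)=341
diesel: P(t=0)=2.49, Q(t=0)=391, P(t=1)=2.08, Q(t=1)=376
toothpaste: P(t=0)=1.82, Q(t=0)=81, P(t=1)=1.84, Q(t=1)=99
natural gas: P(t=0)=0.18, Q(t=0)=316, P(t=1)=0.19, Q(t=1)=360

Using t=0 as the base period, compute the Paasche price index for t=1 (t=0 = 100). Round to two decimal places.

93.68

Paasche price index uses current-period quantities as weights.
ΣP(t=1)·Q(t=1) = 1.80×341 + 2.08×376 + 1.84×99 + 0.19×360 = 613.8 + 782.08 + 182.16 + 68.4 = 1646.44
ΣP(t=0)·Q(t=1) = 1.69×341 + 2.49×376 + 1.82×99 + 0.18×360 = 576.29 + 936.24 + 180.18 + 64.8 = 1757.51
Index = 1646.44 / 1757.51 × 100 = 93.6803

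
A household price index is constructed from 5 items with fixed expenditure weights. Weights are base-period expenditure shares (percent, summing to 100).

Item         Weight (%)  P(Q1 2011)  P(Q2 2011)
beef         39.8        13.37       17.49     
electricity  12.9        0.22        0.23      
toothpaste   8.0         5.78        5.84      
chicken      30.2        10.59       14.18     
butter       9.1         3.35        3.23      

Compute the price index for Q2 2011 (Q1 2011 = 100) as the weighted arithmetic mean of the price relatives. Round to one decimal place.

beef: 39.8 × (17.49/13.37) = 39.8 × 1.308153 = 52.0645
electricity: 12.9 × (0.23/0.22) = 12.9 × 1.045455 = 13.4864
toothpaste: 8.0 × (5.84/5.78) = 8.0 × 1.010381 = 8.0830
chicken: 30.2 × (14.18/10.59) = 30.2 × 1.338999 = 40.4378
butter: 9.1 × (3.23/3.35) = 9.1 × 0.964179 = 8.7740
Index = Σ wᵢ·(p₁ᵢ/p₀ᵢ) = 52.0645 + 13.4864 + 8.0830 + 40.4378 + 8.7740 = 122.8457

122.8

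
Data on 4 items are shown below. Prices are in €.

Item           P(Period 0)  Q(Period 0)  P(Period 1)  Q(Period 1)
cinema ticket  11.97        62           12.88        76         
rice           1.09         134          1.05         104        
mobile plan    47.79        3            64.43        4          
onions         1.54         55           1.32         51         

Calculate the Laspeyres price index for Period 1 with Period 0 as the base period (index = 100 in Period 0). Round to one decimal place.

108.0

Laspeyres price index uses base-period quantities as weights.
ΣP(Period 1)·Q(Period 0) = 12.88×62 + 1.05×134 + 64.43×3 + 1.32×55 = 798.56 + 140.7 + 193.29 + 72.6 = 1205.15
ΣP(Period 0)·Q(Period 0) = 11.97×62 + 1.09×134 + 47.79×3 + 1.54×55 = 742.14 + 146.06 + 143.37 + 84.7 = 1116.27
Index = 1205.15 / 1116.27 × 100 = 107.9622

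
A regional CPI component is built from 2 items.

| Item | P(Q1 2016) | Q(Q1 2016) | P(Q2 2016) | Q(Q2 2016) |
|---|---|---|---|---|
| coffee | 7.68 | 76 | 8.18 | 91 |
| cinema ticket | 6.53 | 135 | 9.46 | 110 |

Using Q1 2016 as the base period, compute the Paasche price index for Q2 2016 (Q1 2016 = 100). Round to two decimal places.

125.95

Paasche price index uses current-period quantities as weights.
ΣP(Q2 2016)·Q(Q2 2016) = 8.18×91 + 9.46×110 = 744.38 + 1040.6 = 1784.98
ΣP(Q1 2016)·Q(Q2 2016) = 7.68×91 + 6.53×110 = 698.88 + 718.3 = 1417.18
Index = 1784.98 / 1417.18 × 100 = 125.9529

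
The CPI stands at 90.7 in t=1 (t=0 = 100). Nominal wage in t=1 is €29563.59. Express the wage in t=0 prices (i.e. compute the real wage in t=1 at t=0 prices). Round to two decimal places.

Real = Nominal ÷ (Index/100) = 29563.59 ÷ (90.7/100)
     = 29563.59 ÷ 0.907 = 32594.9173

32594.92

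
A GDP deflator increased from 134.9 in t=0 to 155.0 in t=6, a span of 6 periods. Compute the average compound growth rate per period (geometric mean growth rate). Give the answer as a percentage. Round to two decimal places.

2.34%

Growth factor = (155.0/134.9)^(1/6) = (1.148999)^(1/6) = 1.023419
Growth rate = 1.023419 − 1 = 0.023419 = 2.3419%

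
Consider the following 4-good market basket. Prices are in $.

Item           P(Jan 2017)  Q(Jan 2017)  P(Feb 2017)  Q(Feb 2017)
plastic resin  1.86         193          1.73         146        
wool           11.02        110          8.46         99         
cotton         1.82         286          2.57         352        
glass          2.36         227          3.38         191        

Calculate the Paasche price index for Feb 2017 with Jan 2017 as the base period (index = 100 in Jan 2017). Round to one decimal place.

107.6

Paasche price index uses current-period quantities as weights.
ΣP(Feb 2017)·Q(Feb 2017) = 1.73×146 + 8.46×99 + 2.57×352 + 3.38×191 = 252.58 + 837.54 + 904.64 + 645.58 = 2640.34
ΣP(Jan 2017)·Q(Feb 2017) = 1.86×146 + 11.02×99 + 1.82×352 + 2.36×191 = 271.56 + 1090.98 + 640.64 + 450.76 = 2453.94
Index = 2640.34 / 2453.94 × 100 = 107.5959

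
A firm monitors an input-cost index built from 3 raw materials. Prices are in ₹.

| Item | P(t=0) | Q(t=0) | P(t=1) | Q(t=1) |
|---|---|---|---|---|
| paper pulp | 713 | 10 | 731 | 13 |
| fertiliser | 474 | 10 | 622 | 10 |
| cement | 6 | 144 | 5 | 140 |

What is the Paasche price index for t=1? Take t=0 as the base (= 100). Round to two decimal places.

110.60

Paasche price index uses current-period quantities as weights.
ΣP(t=1)·Q(t=1) = 731×13 + 622×10 + 5×140 = 9503 + 6220 + 700 = 16423
ΣP(t=0)·Q(t=1) = 713×13 + 474×10 + 6×140 = 9269 + 4740 + 840 = 14849
Index = 16423 / 14849 × 100 = 110.6000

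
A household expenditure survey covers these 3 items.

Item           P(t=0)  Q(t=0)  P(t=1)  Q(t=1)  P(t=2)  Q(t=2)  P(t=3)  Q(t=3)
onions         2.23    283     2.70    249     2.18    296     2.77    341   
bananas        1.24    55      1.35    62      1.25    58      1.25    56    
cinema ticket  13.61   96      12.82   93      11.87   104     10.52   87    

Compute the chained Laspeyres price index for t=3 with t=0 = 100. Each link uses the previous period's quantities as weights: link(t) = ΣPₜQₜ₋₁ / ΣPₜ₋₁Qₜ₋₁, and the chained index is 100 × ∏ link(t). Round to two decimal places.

92.89

Link t=0→t=1:
ΣP(t=1)Q(t=0) = 2.70×283 + 1.35×55 + 12.82×96 = 764.1 + 74.25 + 1230.72 = 2069.07
ΣP(t=0)Q(t=0) = 2.23×283 + 1.24×55 + 13.61×96 = 631.09 + 68.2 + 1306.56 = 2005.85
link = 2069.07/2005.85 = 1.031518
Link t=1→t=2:
ΣP(t=2)Q(t=1) = 2.18×249 + 1.25×62 + 11.87×93 = 542.82 + 77.5 + 1103.91 = 1724.23
ΣP(t=1)Q(t=1) = 2.70×249 + 1.35×62 + 12.82×93 = 672.3 + 83.7 + 1192.26 = 1948.26
link = 1724.23/1948.26 = 0.885010
Link t=2→t=3:
ΣP(t=3)Q(t=2) = 2.77×296 + 1.25×58 + 10.52×104 = 819.92 + 72.5 + 1094.08 = 1986.5
ΣP(t=2)Q(t=2) = 2.18×296 + 1.25×58 + 11.87×104 = 645.28 + 72.5 + 1234.48 = 1952.26
link = 1986.5/1952.26 = 1.017539
Chained index = 100 × 1.031518 × 0.885010 × 1.017539 = 92.8915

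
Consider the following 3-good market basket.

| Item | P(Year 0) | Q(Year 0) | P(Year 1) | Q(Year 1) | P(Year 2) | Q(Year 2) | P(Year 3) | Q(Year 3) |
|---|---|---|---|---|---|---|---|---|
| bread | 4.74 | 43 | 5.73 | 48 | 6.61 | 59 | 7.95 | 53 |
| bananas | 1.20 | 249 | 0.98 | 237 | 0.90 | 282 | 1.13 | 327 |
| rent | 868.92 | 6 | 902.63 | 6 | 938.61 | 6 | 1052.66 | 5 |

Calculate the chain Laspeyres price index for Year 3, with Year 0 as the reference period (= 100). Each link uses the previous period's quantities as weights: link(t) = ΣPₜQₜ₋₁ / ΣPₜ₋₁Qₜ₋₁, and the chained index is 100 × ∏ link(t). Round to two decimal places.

121.68

Link Year 0→Year 1:
ΣP(Year 1)Q(Year 0) = 5.73×43 + 0.98×249 + 902.63×6 = 246.39 + 244.02 + 5415.78 = 5906.19
ΣP(Year 0)Q(Year 0) = 4.74×43 + 1.20×249 + 868.92×6 = 203.82 + 298.8 + 5213.52 = 5716.14
link = 5906.19/5716.14 = 1.033248
Link Year 1→Year 2:
ΣP(Year 2)Q(Year 1) = 6.61×48 + 0.90×237 + 938.61×6 = 317.28 + 213.3 + 5631.66 = 6162.24
ΣP(Year 1)Q(Year 1) = 5.73×48 + 0.98×237 + 902.63×6 = 275.04 + 232.26 + 5415.78 = 5923.08
link = 6162.24/5923.08 = 1.040378
Link Year 2→Year 3:
ΣP(Year 3)Q(Year 2) = 7.95×59 + 1.13×282 + 1052.66×6 = 469.05 + 318.66 + 6315.96 = 7103.67
ΣP(Year 2)Q(Year 2) = 6.61×59 + 0.90×282 + 938.61×6 = 389.99 + 253.8 + 5631.66 = 6275.45
link = 7103.67/6275.45 = 1.131978
Chained index = 100 × 1.033248 × 1.040378 × 1.131978 = 121.6840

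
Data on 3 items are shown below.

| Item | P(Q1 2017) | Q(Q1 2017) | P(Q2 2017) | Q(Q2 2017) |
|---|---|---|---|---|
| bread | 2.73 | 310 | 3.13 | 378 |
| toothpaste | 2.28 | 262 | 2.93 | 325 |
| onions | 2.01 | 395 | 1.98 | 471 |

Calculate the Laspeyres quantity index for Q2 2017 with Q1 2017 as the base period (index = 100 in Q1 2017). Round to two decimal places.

Laspeyres quantity index uses base-period prices as weights.
ΣP(Q1 2017)·Q(Q2 2017) = 2.73×378 + 2.28×325 + 2.01×471 = 1031.94 + 741 + 946.71 = 2719.65
ΣP(Q1 2017)·Q(Q1 2017) = 2.73×310 + 2.28×262 + 2.01×395 = 846.3 + 597.36 + 793.95 = 2237.61
Index = 2719.65 / 2237.61 × 100 = 121.5426

121.54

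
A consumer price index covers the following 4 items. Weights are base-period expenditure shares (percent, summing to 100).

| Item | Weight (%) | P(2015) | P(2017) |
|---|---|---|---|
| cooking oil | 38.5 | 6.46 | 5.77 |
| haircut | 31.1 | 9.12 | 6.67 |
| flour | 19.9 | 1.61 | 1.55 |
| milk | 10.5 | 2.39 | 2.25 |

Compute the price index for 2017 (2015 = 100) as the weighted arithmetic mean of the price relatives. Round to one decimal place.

86.2

cooking oil: 38.5 × (5.77/6.46) = 38.5 × 0.893189 = 34.3878
haircut: 31.1 × (6.67/9.12) = 31.1 × 0.731360 = 22.7453
flour: 19.9 × (1.55/1.61) = 19.9 × 0.962733 = 19.1584
milk: 10.5 × (2.25/2.39) = 10.5 × 0.941423 = 9.8849
Index = Σ wᵢ·(p₁ᵢ/p₀ᵢ) = 34.3878 + 22.7453 + 19.1584 + 9.8849 = 86.1764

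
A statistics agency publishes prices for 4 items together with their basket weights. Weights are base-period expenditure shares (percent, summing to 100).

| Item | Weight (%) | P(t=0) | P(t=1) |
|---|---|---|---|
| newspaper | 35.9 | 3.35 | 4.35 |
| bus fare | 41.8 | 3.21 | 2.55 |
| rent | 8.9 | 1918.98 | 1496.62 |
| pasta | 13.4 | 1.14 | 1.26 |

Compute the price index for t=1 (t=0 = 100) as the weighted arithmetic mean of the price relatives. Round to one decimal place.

newspaper: 35.9 × (4.35/3.35) = 35.9 × 1.298507 = 46.6164
bus fare: 41.8 × (2.55/3.21) = 41.8 × 0.794393 = 33.2056
rent: 8.9 × (1496.62/1918.98) = 8.9 × 0.779904 = 6.9411
pasta: 13.4 × (1.26/1.14) = 13.4 × 1.105263 = 14.8105
Index = Σ wᵢ·(p₁ᵢ/p₀ᵢ) = 46.6164 + 33.2056 + 6.9411 + 14.8105 = 101.5737

101.6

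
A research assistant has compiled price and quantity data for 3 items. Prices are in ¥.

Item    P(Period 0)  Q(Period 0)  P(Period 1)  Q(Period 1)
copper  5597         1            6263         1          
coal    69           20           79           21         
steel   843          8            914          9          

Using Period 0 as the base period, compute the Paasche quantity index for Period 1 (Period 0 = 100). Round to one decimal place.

106.6

Paasche quantity index uses current-period prices as weights.
ΣP(Period 1)·Q(Period 1) = 6263×1 + 79×21 + 914×9 = 6263 + 1659 + 8226 = 16148
ΣP(Period 1)·Q(Period 0) = 6263×1 + 79×20 + 914×8 = 6263 + 1580 + 7312 = 15155
Index = 16148 / 15155 × 100 = 106.5523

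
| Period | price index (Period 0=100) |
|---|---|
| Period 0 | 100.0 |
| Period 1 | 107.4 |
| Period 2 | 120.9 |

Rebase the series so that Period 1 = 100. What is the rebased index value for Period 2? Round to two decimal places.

112.57

Rebased(Period 2) = 120.9 / 107.4 × 100 = 112.5698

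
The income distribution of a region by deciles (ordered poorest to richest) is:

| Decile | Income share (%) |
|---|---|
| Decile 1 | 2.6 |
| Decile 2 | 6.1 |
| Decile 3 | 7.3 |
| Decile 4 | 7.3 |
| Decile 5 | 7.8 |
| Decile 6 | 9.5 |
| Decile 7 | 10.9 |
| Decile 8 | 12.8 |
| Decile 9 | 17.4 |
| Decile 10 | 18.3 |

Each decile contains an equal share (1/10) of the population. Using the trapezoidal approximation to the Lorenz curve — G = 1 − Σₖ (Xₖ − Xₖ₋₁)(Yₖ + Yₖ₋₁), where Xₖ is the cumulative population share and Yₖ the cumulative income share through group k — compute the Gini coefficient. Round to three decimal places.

0.260

Cumulative income shares Yₖ: 0.0260, 0.0870, 0.1600, 0.2330, 0.3110, 0.4060, 0.5150, 0.6430, 0.8170, 1.0000
Σ (Xₖ−Xₖ₋₁)(Yₖ+Yₖ₋₁) = (1/10)(0.0260+0.0000) + (1/10)(0.0870+0.0260) + (1/10)(0.1600+0.0870) + (1/10)(0.2330+0.1600) + (1/10)(0.3110+0.2330) + (1/10)(0.4060+0.3110) + (1/10)(0.5150+0.4060) + (1/10)(0.6430+0.5150) + (1/10)(0.8170+0.6430) + (1/10)(1.0000+0.8170)
  = 0.0026 + 0.0113 + 0.0247 + 0.0393 + 0.0544 + 0.0717 + 0.0921 + 0.1158 + 0.1460 + 0.1817 = 0.7396
G = 1 − 0.7396 = 0.2604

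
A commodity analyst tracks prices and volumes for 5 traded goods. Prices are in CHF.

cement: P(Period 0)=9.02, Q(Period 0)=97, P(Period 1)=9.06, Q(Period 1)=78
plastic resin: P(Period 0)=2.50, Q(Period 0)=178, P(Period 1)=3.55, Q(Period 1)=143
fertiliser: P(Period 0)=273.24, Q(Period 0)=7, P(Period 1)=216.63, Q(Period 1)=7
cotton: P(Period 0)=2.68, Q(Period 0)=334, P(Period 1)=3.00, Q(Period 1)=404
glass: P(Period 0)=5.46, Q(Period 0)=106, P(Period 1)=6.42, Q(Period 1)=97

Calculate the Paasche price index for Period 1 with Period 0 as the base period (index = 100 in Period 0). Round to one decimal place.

Paasche price index uses current-period quantities as weights.
ΣP(Period 1)·Q(Period 1) = 9.06×78 + 3.55×143 + 216.63×7 + 3.00×404 + 6.42×97 = 706.68 + 507.65 + 1516.41 + 1212 + 622.74 = 4565.48
ΣP(Period 0)·Q(Period 1) = 9.02×78 + 2.50×143 + 273.24×7 + 2.68×404 + 5.46×97 = 703.56 + 357.5 + 1912.68 + 1082.72 + 529.62 = 4586.08
Index = 4565.48 / 4586.08 × 100 = 99.5508

99.6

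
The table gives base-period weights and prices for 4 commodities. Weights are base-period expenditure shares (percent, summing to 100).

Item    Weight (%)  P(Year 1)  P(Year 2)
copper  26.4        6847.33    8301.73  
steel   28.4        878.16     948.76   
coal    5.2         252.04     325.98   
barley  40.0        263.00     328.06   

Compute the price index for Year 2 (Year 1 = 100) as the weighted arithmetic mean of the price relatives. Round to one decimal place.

copper: 26.4 × (8301.73/6847.33) = 26.4 × 1.212404 = 32.0075
steel: 28.4 × (948.76/878.16) = 28.4 × 1.080395 = 30.6832
coal: 5.2 × (325.98/252.04) = 5.2 × 1.293366 = 6.7255
barley: 40.0 × (328.06/263.00) = 40.0 × 1.247376 = 49.8951
Index = Σ wᵢ·(p₁ᵢ/p₀ᵢ) = 32.0075 + 30.6832 + 6.7255 + 49.8951 = 119.3113

119.3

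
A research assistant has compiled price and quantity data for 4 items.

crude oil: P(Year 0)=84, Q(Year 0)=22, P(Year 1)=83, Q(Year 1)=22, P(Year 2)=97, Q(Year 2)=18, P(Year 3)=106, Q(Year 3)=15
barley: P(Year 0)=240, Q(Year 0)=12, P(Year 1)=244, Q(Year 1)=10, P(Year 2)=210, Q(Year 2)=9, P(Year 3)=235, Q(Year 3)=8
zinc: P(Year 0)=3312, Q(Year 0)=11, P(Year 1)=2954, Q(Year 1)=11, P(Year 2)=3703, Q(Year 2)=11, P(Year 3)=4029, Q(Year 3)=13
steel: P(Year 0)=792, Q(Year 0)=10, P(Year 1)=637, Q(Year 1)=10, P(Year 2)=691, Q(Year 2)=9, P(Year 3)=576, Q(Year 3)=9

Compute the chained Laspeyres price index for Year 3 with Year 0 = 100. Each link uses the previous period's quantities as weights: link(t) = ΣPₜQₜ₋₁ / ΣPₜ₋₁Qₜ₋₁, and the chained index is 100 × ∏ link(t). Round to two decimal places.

113.10

Link Year 0→Year 1:
ΣP(Year 1)Q(Year 0) = 83×22 + 244×12 + 2954×11 + 637×10 = 1826 + 2928 + 32494 + 6370 = 43618
ΣP(Year 0)Q(Year 0) = 84×22 + 240×12 + 3312×11 + 792×10 = 1848 + 2880 + 36432 + 7920 = 49080
link = 43618/49080 = 0.888712
Link Year 1→Year 2:
ΣP(Year 2)Q(Year 1) = 97×22 + 210×10 + 3703×11 + 691×10 = 2134 + 2100 + 40733 + 6910 = 51877
ΣP(Year 1)Q(Year 1) = 83×22 + 244×10 + 2954×11 + 637×10 = 1826 + 2440 + 32494 + 6370 = 43130
link = 51877/43130 = 1.202805
Link Year 2→Year 3:
ΣP(Year 3)Q(Year 2) = 106×18 + 235×9 + 4029×11 + 576×9 = 1908 + 2115 + 44319 + 5184 = 53526
ΣP(Year 2)Q(Year 2) = 97×18 + 210×9 + 3703×11 + 691×9 = 1746 + 1890 + 40733 + 6219 = 50588
link = 53526/50588 = 1.058077
Chained index = 100 × 0.888712 × 1.202805 × 1.058077 = 113.1029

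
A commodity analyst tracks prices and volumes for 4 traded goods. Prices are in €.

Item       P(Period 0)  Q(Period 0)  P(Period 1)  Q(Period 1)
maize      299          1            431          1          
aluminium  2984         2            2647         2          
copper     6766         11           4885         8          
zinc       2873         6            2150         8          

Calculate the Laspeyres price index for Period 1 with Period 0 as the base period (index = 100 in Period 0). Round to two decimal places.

Laspeyres price index uses base-period quantities as weights.
ΣP(Period 1)·Q(Period 0) = 431×1 + 2647×2 + 4885×11 + 2150×6 = 431 + 5294 + 53735 + 12900 = 72360
ΣP(Period 0)·Q(Period 0) = 299×1 + 2984×2 + 6766×11 + 2873×6 = 299 + 5968 + 74426 + 17238 = 97931
Index = 72360 / 97931 × 100 = 73.8888

73.89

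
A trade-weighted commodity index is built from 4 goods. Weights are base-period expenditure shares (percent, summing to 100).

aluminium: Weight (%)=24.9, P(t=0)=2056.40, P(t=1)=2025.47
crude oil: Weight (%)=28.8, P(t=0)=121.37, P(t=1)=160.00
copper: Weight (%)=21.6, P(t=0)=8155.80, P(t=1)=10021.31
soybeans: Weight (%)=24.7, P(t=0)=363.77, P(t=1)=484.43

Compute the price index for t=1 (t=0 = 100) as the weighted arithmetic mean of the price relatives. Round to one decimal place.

aluminium: 24.9 × (2025.47/2056.40) = 24.9 × 0.984959 = 24.5255
crude oil: 28.8 × (160.00/121.37) = 28.8 × 1.318283 = 37.9665
copper: 21.6 × (10021.31/8155.80) = 21.6 × 1.228734 = 26.5407
soybeans: 24.7 × (484.43/363.77) = 24.7 × 1.331693 = 32.8928
Index = Σ wᵢ·(p₁ᵢ/p₀ᵢ) = 24.5255 + 37.9665 + 26.5407 + 32.8928 = 121.9255

121.9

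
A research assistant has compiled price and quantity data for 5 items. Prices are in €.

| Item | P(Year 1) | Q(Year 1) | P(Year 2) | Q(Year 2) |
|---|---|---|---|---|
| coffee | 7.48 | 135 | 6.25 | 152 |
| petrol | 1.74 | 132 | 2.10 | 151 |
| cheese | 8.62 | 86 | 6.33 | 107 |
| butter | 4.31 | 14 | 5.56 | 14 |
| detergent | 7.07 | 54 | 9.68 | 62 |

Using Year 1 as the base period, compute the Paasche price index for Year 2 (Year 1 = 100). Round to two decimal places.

Paasche price index uses current-period quantities as weights.
ΣP(Year 2)·Q(Year 2) = 6.25×152 + 2.10×151 + 6.33×107 + 5.56×14 + 9.68×62 = 950 + 317.1 + 677.31 + 77.84 + 600.16 = 2622.41
ΣP(Year 1)·Q(Year 2) = 7.48×152 + 1.74×151 + 8.62×107 + 4.31×14 + 7.07×62 = 1136.96 + 262.74 + 922.34 + 60.34 + 438.34 = 2820.72
Index = 2622.41 / 2820.72 × 100 = 92.9695

92.97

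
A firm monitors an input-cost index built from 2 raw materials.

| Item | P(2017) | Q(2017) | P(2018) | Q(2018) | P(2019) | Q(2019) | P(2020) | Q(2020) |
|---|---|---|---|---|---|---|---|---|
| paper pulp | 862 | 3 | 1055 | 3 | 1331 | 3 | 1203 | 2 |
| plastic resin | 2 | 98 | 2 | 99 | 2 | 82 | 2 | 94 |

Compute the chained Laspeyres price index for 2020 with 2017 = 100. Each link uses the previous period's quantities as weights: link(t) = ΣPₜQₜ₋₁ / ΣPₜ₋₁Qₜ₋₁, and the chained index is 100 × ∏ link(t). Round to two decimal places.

Link 2017→2018:
ΣP(2018)Q(2017) = 1055×3 + 2×98 = 3165 + 196 = 3361
ΣP(2017)Q(2017) = 862×3 + 2×98 = 2586 + 196 = 2782
link = 3361/2782 = 1.208124
Link 2018→2019:
ΣP(2019)Q(2018) = 1331×3 + 2×99 = 3993 + 198 = 4191
ΣP(2018)Q(2018) = 1055×3 + 2×99 = 3165 + 198 = 3363
link = 4191/3363 = 1.246209
Link 2019→2020:
ΣP(2020)Q(2019) = 1203×3 + 2×82 = 3609 + 164 = 3773
ΣP(2019)Q(2019) = 1331×3 + 2×82 = 3993 + 164 = 4157
link = 3773/4157 = 0.907626
Chained index = 100 × 1.208124 × 1.246209 × 0.907626 = 136.6498

136.65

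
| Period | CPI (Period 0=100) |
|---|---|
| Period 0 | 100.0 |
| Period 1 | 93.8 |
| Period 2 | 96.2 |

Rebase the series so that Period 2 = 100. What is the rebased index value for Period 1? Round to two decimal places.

97.51

Rebased(Period 1) = 93.8 / 96.2 × 100 = 97.5052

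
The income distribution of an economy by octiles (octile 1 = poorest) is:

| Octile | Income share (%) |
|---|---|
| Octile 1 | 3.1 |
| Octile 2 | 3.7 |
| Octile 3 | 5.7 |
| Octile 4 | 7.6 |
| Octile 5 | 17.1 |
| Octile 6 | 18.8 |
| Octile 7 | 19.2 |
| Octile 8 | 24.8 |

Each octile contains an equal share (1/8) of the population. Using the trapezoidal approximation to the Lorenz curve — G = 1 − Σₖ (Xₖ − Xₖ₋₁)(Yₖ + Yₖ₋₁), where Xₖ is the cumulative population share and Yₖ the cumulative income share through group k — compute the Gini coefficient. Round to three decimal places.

Cumulative income shares Yₖ: 0.0310, 0.0680, 0.1250, 0.2010, 0.3720, 0.5600, 0.7520, 1.0000
Σ (Xₖ−Xₖ₋₁)(Yₖ+Yₖ₋₁) = (1/8)(0.0310+0.0000) + (1/8)(0.0680+0.0310) + (1/8)(0.1250+0.0680) + (1/8)(0.2010+0.1250) + (1/8)(0.3720+0.2010) + (1/8)(0.5600+0.3720) + (1/8)(0.7520+0.5600) + (1/8)(1.0000+0.7520)
  = 0.0039 + 0.0124 + 0.0241 + 0.0408 + 0.0716 + 0.1165 + 0.1640 + 0.2190 = 0.6522
G = 1 − 0.6522 = 0.3478

0.348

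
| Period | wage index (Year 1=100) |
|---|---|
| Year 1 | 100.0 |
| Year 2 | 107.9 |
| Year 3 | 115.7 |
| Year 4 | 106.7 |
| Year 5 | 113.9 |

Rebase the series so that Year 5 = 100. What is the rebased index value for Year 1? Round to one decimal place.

87.8

Rebased(Year 1) = 100.0 / 113.9 × 100 = 87.7963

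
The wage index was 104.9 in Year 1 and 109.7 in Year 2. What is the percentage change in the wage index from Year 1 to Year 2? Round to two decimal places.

4.58%

Change = (109.7 − 104.9) / 104.9 × 100
       = 4.8 / 104.9 × 100 = 4.5758%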